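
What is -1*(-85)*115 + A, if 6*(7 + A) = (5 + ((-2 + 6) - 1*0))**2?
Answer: 19563/2 ≈ 9781.5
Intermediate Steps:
A = 13/2 (A = -7 + (5 + ((-2 + 6) - 1*0))**2/6 = -7 + (5 + (4 + 0))**2/6 = -7 + (5 + 4)**2/6 = -7 + (1/6)*9**2 = -7 + (1/6)*81 = -7 + 27/2 = 13/2 ≈ 6.5000)
-1*(-85)*115 + A = -1*(-85)*115 + 13/2 = 85*115 + 13/2 = 9775 + 13/2 = 19563/2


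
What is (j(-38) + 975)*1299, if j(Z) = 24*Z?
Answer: 81837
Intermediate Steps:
(j(-38) + 975)*1299 = (24*(-38) + 975)*1299 = (-912 + 975)*1299 = 63*1299 = 81837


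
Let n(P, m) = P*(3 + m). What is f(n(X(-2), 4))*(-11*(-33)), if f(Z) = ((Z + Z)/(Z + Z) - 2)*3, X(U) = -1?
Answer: -1089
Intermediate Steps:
f(Z) = -3 (f(Z) = ((2*Z)/((2*Z)) - 2)*3 = ((2*Z)*(1/(2*Z)) - 2)*3 = (1 - 2)*3 = -1*3 = -3)
f(n(X(-2), 4))*(-11*(-33)) = -(-33)*(-33) = -3*363 = -1089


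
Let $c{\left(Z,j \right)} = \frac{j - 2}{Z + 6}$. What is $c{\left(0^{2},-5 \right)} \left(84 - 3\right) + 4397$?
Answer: $\frac{8605}{2} \approx 4302.5$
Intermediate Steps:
$c{\left(Z,j \right)} = \frac{-2 + j}{6 + Z}$
$c{\left(0^{2},-5 \right)} \left(84 - 3\right) + 4397 = \frac{-2 - 5}{6 + 0^{2}} \left(84 - 3\right) + 4397 = \frac{1}{6 + 0} \left(-7\right) 81 + 4397 = \frac{1}{6} \left(-7\right) 81 + 4397 = \left(- \frac{7}{6}\right) 81 + 4397 = - \frac{189}{2} + 4397 = \frac{8605}{2}$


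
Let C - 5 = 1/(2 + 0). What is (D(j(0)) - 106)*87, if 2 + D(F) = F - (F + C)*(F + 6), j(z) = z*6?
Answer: -12267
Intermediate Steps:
C = 11/2 (C = 5 + 1/(2 + 0) = 5 + 1/2 = 11/2 ≈ 5.5000)
j(z) = 6*z
D(F) = -2 + F - (6 + F)*(11/2 + F) (D(F) = -2 + (F - (F + 11/2)*(F + 6)) = -2 + (F - (11/2 + F)*(6 + F)) = -2 + (F - (6 + F)*(11/2 + F)) = -2 + F - (6 + F)*(11/2 + F))
(D(j(0)) - 106)*87 = ((-35 - (6*0)**2 - 63*0) - 106)*87 = ((-35 - 1*0**2 - 21/2*0) - 106)*87 = ((-35 - 1*0 + 0) - 106)*87 = ((-35 + 0 + 0) - 106)*87 = (-35 - 106)*87 = -141*87 = -12267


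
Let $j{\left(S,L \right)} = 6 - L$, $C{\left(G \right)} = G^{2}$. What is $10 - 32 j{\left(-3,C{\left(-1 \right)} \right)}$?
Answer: $-150$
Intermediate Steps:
$10 - 32 j{\left(-3,C{\left(-1 \right)} \right)} = 10 - 32 \left(6 - \left(-1\right)^{2}\right) = 10 - 32 \left(6 - 1\right) = 10 - 160 = -150$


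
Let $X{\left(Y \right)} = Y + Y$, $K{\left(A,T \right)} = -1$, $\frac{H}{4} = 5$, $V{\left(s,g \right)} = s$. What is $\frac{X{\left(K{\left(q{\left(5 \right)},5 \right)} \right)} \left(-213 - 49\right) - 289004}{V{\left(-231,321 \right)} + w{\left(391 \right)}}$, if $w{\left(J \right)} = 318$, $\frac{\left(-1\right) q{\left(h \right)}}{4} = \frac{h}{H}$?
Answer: $- \frac{96160}{29} \approx -3315.9$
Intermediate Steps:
$H = 20$ ($H = 4 \cdot 5 = 20$)
$q{\left(h \right)} = - \frac{h}{5}$ ($q{\left(h \right)} = - 4 \frac{h}{20} = - \frac{h}{5}$)
$X{\left(Y \right)} = 2 Y$
$\frac{X{\left(K{\left(q{\left(5 \right)},5 \right)} \right)} \left(-213 - 49\right) - 289004}{V{\left(-231,321 \right)} + w{\left(391 \right)}} = \frac{2 \left(-1\right) \left(-213 - 49\right) - 289004}{-231 + 318} = \frac{\left(-2\right) \left(-262\right) - 289004}{87} = \left(524 - 289004\right) \frac{1}{87} = \left(-288480\right) \frac{1}{87} = - \frac{96160}{29}$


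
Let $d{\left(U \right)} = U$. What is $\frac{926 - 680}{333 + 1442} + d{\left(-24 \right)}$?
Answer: $- \frac{42354}{1775} \approx -23.861$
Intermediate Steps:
$\frac{926 - 680}{333 + 1442} + d{\left(-24 \right)} = \frac{926 - 680}{333 + 1442} - 24 = \frac{246}{1775} - 24 = - \frac{42354}{1775}$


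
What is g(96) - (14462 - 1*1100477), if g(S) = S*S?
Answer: 1095231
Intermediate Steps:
g(S) = S²
g(96) - (14462 - 1*1100477) = 96² - (14462 - 1*1100477) = 9216 - (14462 - 1100477) = 9216 - 1*(-1086015) = 9216 + 1086015 = 1095231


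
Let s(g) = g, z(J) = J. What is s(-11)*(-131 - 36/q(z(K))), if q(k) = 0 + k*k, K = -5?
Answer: 36421/25 ≈ 1456.8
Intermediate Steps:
q(k) = k² (q(k) = 0 + k² = k²)
s(-11)*(-131 - 36/q(z(K))) = -11*(-131 - 36/((-5)²)) = -11*(-131 - 36/25) = -11*(-3311/25) = 36421/25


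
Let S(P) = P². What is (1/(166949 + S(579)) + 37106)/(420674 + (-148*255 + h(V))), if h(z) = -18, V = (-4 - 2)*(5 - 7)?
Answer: 18634262141/192296586040 ≈ 0.096904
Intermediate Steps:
V = 12 (V = -6*(-2) = 12)
(1/(166949 + S(579)) + 37106)/(420674 + (-148*255 + h(V))) = (1/(166949 + 579²) + 37106)/(420674 + (-148*255 - 18)) = (1/(166949 + 335241) + 37106)/(420674 + (-37740 - 18)) = (1/502190 + 37106)/(420674 - 37758) = (1/502190 + 37106)/382916 = (18634262141/502190)*(1/382916) = 18634262141/192296586040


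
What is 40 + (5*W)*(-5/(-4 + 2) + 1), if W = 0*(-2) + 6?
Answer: 145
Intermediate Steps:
W = 6 (W = 0 + 6 = 6)
40 + (5*W)*(-5/(-4 + 2) + 1) = 40 + (5*6)*(-5/(-4 + 2) + 1) = 40 + 30*(-5/(-2) + 1) = 40 + 30*(-½*(-5) + 1) = 40 + 30*(5/2 + 1) = 40 + 30*(7/2) = 40 + 105 = 145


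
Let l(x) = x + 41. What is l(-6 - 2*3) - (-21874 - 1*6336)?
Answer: 28239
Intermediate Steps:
l(x) = 41 + x
l(-6 - 2*3) - (-21874 - 1*6336) = (41 + (-6 - 2*3)) - (-21874 - 1*6336) = (41 + (-6 - 6)) - (-21874 - 6336) = (41 - 12) - 1*(-28210) = 29 + 28210 = 28239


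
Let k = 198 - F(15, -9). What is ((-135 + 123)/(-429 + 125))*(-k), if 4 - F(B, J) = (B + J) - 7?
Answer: -579/76 ≈ -7.6184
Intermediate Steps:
F(B, J) = 11 - B - J (F(B, J) = 4 - ((B + J) - 7) = 4 - (-7 + B + J) = 4 + (7 - B - J) = 11 - B - J)
k = 193 (k = 198 - (11 - 1*15 - 1*(-9)) = 198 - (11 - 15 + 9) = 198 - 1*5 = 198 - 5 = 193)
((-135 + 123)/(-429 + 125))*(-k) = ((-135 + 123)/(-429 + 125))*(-1*193) = -12/(-304)*(-193) = -12*(-1/304)*(-193) = (3/76)*(-193) = -579/76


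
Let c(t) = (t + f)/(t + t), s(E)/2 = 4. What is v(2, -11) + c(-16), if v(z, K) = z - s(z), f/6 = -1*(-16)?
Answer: -17/2 ≈ -8.5000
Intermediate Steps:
f = 96 (f = 6*(-1*(-16)) = 6*16 = 96)
s(E) = 8 (s(E) = 2*4 = 8)
c(t) = (96 + t)/(2*t) (c(t) = (t + 96)/(t + t) = (96 + t)/((2*t)) = (96 + t)*(1/(2*t)) = (96 + t)/(2*t))
v(z, K) = -8 + z (v(z, K) = z - 1*8 = z - 8 = -8 + z)
v(2, -11) + c(-16) = (-8 + 2) + (1/2)*(96 - 16)/(-16) = -6 + (1/2)*(-1/16)*80 = -6 - 5/2 = -17/2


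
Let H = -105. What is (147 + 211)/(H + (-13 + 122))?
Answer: 179/2 ≈ 89.500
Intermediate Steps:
(147 + 211)/(H + (-13 + 122)) = (147 + 211)/(-105 + (-13 + 122)) = 358/(-105 + 109) = 358/4 = 358*(1/4) = 179/2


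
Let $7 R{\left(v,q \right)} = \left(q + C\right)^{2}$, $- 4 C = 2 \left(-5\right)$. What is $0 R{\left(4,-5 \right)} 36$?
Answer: $0$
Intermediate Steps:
$C = \frac{5}{2}$ ($C = - \frac{2 \left(-5\right)}{4} = \left(- \frac{1}{4}\right) \left(-10\right) = \frac{5}{2} \approx 2.5$)
$R{\left(v,q \right)} = \frac{\left(\frac{5}{2} + q\right)^{2}}{7}$ ($R{\left(v,q \right)} = \frac{\left(q + \frac{5}{2}\right)^{2}}{7} = \frac{\left(\frac{5}{2} + q\right)^{2}}{7}$)
$0 R{\left(4,-5 \right)} 36 = 0 \frac{\left(5 + 2 \left(-5\right)\right)^{2}}{28} \cdot 36 = 0 \frac{\left(5 - 10\right)^{2}}{28} \cdot 36 = 0 \frac{\left(-5\right)^{2}}{28} \cdot 36 = 0 \cdot \frac{1}{28} \cdot 25 \cdot 36 = 0 \cdot \frac{25}{28} \cdot 36 = 0 \cdot 36 = 0$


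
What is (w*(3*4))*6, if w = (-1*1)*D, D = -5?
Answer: 360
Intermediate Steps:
w = 5 (w = -1*1*(-5) = -1*(-5) = 5)
(w*(3*4))*6 = (5*(3*4))*6 = (5*12)*6 = 60*6 = 360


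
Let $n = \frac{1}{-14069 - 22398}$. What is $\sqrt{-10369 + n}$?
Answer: $\frac{6 i \sqrt{383031462703}}{36467} \approx 101.83 i$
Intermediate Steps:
$n = - \frac{1}{36467}$ ($n = \frac{1}{-36467} = - \frac{1}{36467} \approx -2.7422 \cdot 10^{-5}$)
$\sqrt{-10369 + n} = \sqrt{-10369 - \frac{1}{36467}} = \sqrt{- \frac{378126324}{36467}} = \frac{6 i \sqrt{383031462703}}{36467}$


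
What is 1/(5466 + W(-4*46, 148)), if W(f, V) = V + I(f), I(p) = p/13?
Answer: 13/72798 ≈ 0.00017858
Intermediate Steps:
I(p) = p/13 (I(p) = p*(1/13) = p/13)
W(f, V) = V + f/13
1/(5466 + W(-4*46, 148)) = 1/(5466 + (148 + (-4*46)/13)) = 1/(5466 + (148 + (1/13)*(-184))) = 1/(5466 + (148 - 184/13)) = 1/(5466 + 1740/13) = 1/(72798/13) = 13/72798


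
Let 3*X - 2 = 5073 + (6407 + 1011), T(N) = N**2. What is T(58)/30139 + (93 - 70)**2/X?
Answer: 89857045/376526527 ≈ 0.23865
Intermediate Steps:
X = 12493/3 (X = 2/3 + (5073 + (6407 + 1011))/3 = 2/3 + (5073 + 7418)/3 = 2/3 + (1/3)*12491 = 2/3 + 12491/3 = 12493/3 ≈ 4164.3)
T(58)/30139 + (93 - 70)**2/X = 58**2/30139 + (93 - 70)**2/(12493/3) = 3364*(1/30139) + 23**2*(3/12493) = 3364/30139 + 529*(3/12493) = 3364/30139 + 1587/12493 = 89857045/376526527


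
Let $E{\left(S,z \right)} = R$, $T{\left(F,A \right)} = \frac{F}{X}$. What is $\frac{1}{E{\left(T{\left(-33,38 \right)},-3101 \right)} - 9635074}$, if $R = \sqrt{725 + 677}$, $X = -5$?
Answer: $- \frac{4817537}{46417325492037} - \frac{\sqrt{1402}}{92834650984074} \approx -1.0379 \cdot 10^{-7}$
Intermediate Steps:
$T{\left(F,A \right)} = - \frac{F}{5}$ ($T{\left(F,A \right)} = \frac{F}{-5} = F \left(- \frac{1}{5}\right) = - \frac{F}{5}$)
$R = \sqrt{1402} \approx 37.443$
$E{\left(S,z \right)} = \sqrt{1402}$
$\frac{1}{E{\left(T{\left(-33,38 \right)},-3101 \right)} - 9635074} = \frac{1}{\sqrt{1402} - 9635074} = \frac{1}{-9635074 + \sqrt{1402}}$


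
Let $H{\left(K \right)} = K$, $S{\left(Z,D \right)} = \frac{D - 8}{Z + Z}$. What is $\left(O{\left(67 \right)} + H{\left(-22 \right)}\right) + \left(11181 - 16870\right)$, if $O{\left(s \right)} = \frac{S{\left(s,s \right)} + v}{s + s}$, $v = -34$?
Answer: $- \frac{102551213}{17956} \approx -5711.3$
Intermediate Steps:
$S{\left(Z,D \right)} = \frac{-8 + D}{2 Z}$
$O{\left(s \right)} = \frac{-34 + \frac{-8 + s}{2 s}}{2 s}$ ($O{\left(s \right)} = \frac{\frac{-8 + s}{2 s} - 34}{s + s} = \frac{-34 + \frac{-8 + s}{2 s}}{2 s}$)
$\left(O{\left(67 \right)} + H{\left(-22 \right)}\right) + \left(11181 - 16870\right) = \left(\frac{-8 - 4489}{4 \cdot 4489} - 22\right) + \left(11181 - 16870\right) = \left(\frac{1}{4} \cdot \frac{1}{4489} \left(-8 - 4489\right) - 22\right) + \left(11181 - 16870\right) = \left(\frac{1}{4} \cdot \frac{1}{4489} \left(-4497\right) - 22\right) - 5689 = \left(- \frac{4497}{17956} - 22\right) - 5689 = - \frac{399529}{17956} - 5689 = - \frac{102551213}{17956}$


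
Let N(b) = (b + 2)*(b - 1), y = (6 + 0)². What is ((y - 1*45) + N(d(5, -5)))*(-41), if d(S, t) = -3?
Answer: 205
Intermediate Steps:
y = 36 (y = 6² = 36)
N(b) = (-1 + b)*(2 + b) (N(b) = (2 + b)*(-1 + b) = (-1 + b)*(2 + b))
((y - 1*45) + N(d(5, -5)))*(-41) = ((36 - 1*45) + (-2 - 3 + (-3)²))*(-41) = ((36 - 45) + (-2 - 3 + 9))*(-41) = (-9 + 4)*(-41) = -5*(-41) = 205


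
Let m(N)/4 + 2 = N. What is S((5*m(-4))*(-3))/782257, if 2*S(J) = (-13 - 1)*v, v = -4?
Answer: 4/111751 ≈ 3.5794e-5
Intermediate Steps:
m(N) = -8 + 4*N
S(J) = 28 (S(J) = ((-13 - 1)*(-4))/2 = (-14*(-4))/2 = (½)*56 = 28)
S((5*m(-4))*(-3))/782257 = 28/782257 = 28*(1/782257) = 4/111751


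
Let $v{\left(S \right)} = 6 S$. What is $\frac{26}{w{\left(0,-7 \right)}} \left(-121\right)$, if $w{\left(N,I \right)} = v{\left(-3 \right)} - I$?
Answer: $286$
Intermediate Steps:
$w{\left(N,I \right)} = -18 - I$ ($w{\left(N,I \right)} = 6 \left(-3\right) - I = -18 - I$)
$\frac{26}{w{\left(0,-7 \right)}} \left(-121\right) = \frac{26}{-18 - -7} \left(-121\right) = \frac{26}{-18 + 7} \left(-121\right) = \frac{26}{-11} \left(-121\right) = 26 \left(- \frac{1}{11}\right) \left(-121\right) = \left(- \frac{26}{11}\right) \left(-121\right) = 286$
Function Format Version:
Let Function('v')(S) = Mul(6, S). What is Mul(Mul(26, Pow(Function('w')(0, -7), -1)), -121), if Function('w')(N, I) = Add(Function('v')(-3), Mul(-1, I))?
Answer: 286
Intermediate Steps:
Function('w')(N, I) = Add(-18, Mul(-1, I)) (Function('w')(N, I) = Add(Mul(6, -3), Mul(-1, I)) = Add(-18, Mul(-1, I)))
Mul(Mul(26, Pow(Function('w')(0, -7), -1)), -121) = Mul(Mul(26, Pow(Add(-18, Mul(-1, -7)), -1)), -121) = Mul(Mul(26, Pow(Add(-18, 7), -1)), -121) = Mul(Mul(26, Pow(-11, -1)), -121) = Mul(Mul(26, Rational(-1, 11)), -121) = Mul(Rational(-26, 11), -121) = 286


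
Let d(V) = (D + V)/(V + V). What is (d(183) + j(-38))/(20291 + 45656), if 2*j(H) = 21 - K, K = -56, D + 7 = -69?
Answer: 7099/12068301 ≈ 0.00058824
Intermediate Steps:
D = -76 (D = -7 - 69 = -76)
d(V) = (-76 + V)/(2*V) (d(V) = (-76 + V)/(V + V) = (-76 + V)/((2*V)) = (-76 + V)*(1/(2*V)) = (-76 + V)/(2*V))
j(H) = 77/2 (j(H) = (21 - 1*(-56))/2 = (21 + 56)/2 = (½)*77 = 77/2)
(d(183) + j(-38))/(20291 + 45656) = ((½)*(-76 + 183)/183 + 77/2)/(20291 + 45656) = ((½)*(1/183)*107 + 77/2)/65947 = (107/366 + 77/2)*(1/65947) = (7099/183)*(1/65947) = 7099/12068301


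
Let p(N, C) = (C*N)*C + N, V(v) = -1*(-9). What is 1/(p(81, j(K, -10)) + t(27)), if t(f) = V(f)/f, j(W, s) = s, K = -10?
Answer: 3/24544 ≈ 0.00012223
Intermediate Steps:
V(v) = 9
t(f) = 9/f
p(N, C) = N + N*C² (p(N, C) = N*C² + N = N + N*C²)
1/(p(81, j(K, -10)) + t(27)) = 1/(81*(1 + (-10)²) + 9/27) = 1/(81*(1 + 100) + 9*(1/27)) = 1/(81*101 + ⅓) = 1/(8181 + ⅓) = 1/(24544/3) = 3/24544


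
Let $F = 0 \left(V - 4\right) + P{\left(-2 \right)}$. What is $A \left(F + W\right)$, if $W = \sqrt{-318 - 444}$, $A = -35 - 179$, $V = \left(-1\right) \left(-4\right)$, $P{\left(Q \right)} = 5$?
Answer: $-1070 - 214 i \sqrt{762} \approx -1070.0 - 5907.3 i$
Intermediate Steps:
$V = 4$
$A = -214$
$W = i \sqrt{762}$ ($W = \sqrt{-762} = i \sqrt{762} \approx 27.604 i$)
$F = 5$ ($F = 0 \left(4 - 4\right) + 5 = 0 \cdot 0 + 5 = 0 + 5 = 5$)
$A \left(F + W\right) = - 214 \left(5 + i \sqrt{762}\right) = -1070 - 214 i \sqrt{762}$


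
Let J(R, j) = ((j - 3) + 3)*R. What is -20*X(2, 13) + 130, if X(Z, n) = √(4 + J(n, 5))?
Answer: 130 - 20*√69 ≈ -36.132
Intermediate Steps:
J(R, j) = R*j (J(R, j) = ((-3 + j) + 3)*R = j*R = R*j)
X(Z, n) = √(4 + 5*n) (X(Z, n) = √(4 + n*5) = √(4 + 5*n))
-20*X(2, 13) + 130 = -20*√(4 + 5*13) + 130 = -20*√(4 + 65) + 130 = -20*√69 + 130 = 130 - 20*√69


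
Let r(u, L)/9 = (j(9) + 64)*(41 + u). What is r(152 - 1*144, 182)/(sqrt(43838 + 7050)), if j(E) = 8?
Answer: 7938*sqrt(12722)/6361 ≈ 140.75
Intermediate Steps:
r(u, L) = 26568 + 648*u (r(u, L) = 9*((8 + 64)*(41 + u)) = 9*(72*(41 + u)) = 9*(2952 + 72*u) = 26568 + 648*u)
r(152 - 1*144, 182)/(sqrt(43838 + 7050)) = (26568 + 648*(152 - 1*144))/(sqrt(43838 + 7050)) = (26568 + 648*(152 - 144))/(sqrt(50888)) = (26568 + 648*8)/((2*sqrt(12722))) = (26568 + 5184)*(sqrt(12722)/25444) = 31752*(sqrt(12722)/25444) = 7938*sqrt(12722)/6361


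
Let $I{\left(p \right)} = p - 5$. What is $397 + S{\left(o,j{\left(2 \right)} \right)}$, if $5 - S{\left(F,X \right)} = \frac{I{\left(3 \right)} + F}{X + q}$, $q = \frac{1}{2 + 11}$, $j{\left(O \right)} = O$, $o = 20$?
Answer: $\frac{1180}{3} \approx 393.33$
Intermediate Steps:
$I{\left(p \right)} = -5 + p$ ($I{\left(p \right)} = p - 5 = -5 + p$)
$q = \frac{1}{13} \approx 0.076923$
$S{\left(F,X \right)} = 5 - \frac{-2 + F}{\frac{1}{13} + X}$ ($S{\left(F,X \right)} = 5 - \frac{\left(-5 + 3\right) + F}{X + \frac{1}{13}} = 5 - \frac{-2 + F}{\frac{1}{13} + X}$)
$397 + S{\left(o,j{\left(2 \right)} \right)} = 397 + \frac{31 - 260 + 65 \cdot 2}{1 + 13 \cdot 2} = 397 + \frac{31 - 260 + 130}{1 + 26} = 397 + \frac{1}{27} \left(-99\right) = 397 - \frac{11}{3} = \frac{1180}{3}$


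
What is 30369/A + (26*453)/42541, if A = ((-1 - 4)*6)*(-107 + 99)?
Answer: 431584783/3403280 ≈ 126.81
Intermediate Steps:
A = 240 (A = -5*6*(-8) = -30*(-8) = 240)
30369/A + (26*453)/42541 = 30369/240 + (26*453)/42541 = 30369*(1/240) + 11778*(1/42541) = 10123/80 + 11778/42541 = 431584783/3403280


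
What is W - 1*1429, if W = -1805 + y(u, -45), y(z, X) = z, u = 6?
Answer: -3228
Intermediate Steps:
W = -1799 (W = -1805 + 6 = -1799)
W - 1*1429 = -1799 - 1*1429 = -1799 - 1429 = -3228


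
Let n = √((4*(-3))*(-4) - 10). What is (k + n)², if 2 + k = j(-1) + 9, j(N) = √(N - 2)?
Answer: (7 + √38 + I*√3)² ≈ 170.3 + 45.603*I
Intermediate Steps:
j(N) = √(-2 + N)
n = √38 (n = √(-12*(-4) - 10) = √(48 - 10) = √38 ≈ 6.1644)
k = 7 + I*√3 (k = -2 + (√(-2 - 1) + 9) = -2 + (√(-3) + 9) = -2 + (I*√3 + 9) = -2 + (9 + I*√3) = 7 + I*√3 ≈ 7.0 + 1.732*I)
(k + n)² = ((7 + I*√3) + √38)² = (7 + √38 + I*√3)²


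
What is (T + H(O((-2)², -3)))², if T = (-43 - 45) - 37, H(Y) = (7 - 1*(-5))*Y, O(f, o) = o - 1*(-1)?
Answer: 22201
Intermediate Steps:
O(f, o) = 1 + o (O(f, o) = o + 1 = 1 + o)
H(Y) = 12*Y (H(Y) = (7 + 5)*Y = 12*Y)
T = -125 (T = -88 - 37 = -125)
(T + H(O((-2)², -3)))² = (-125 + 12*(1 - 3))² = (-125 + 12*(-2))² = (-125 - 24)² = (-149)² = 22201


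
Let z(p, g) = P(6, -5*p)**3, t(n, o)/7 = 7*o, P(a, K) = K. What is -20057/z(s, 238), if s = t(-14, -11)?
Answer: -20057/19573852375 ≈ -1.0247e-6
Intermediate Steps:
t(n, o) = 49*o (t(n, o) = 7*(7*o) = 49*o)
s = -539 (s = 49*(-11) = -539)
z(p, g) = -125*p**3 (z(p, g) = (-5*p)**3 = -125*p**3)
-20057/z(s, 238) = -20057/((-125*(-539)**3)) = -20057/((-125*(-156590819))) = -20057/19573852375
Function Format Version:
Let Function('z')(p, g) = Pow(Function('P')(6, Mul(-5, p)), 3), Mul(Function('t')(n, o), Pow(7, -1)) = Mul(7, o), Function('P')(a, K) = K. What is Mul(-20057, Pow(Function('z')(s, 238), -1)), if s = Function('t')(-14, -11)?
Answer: Rational(-20057, 19573852375) ≈ -1.0247e-6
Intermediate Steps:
Function('t')(n, o) = Mul(49, o) (Function('t')(n, o) = Mul(7, Mul(7, o)) = Mul(49, o))
s = -539 (s = Mul(49, -11) = -539)
Function('z')(p, g) = Mul(-125, Pow(p, 3)) (Function('z')(p, g) = Pow(Mul(-5, p), 3) = Mul(-125, Pow(p, 3)))
Mul(-20057, Pow(Function('z')(s, 238), -1)) = Mul(-20057, Pow(Mul(-125, Pow(-539, 3)), -1)) = Mul(-20057, Pow(Mul(-125, -156590819), -1)) = Mul(-20057, Pow(19573852375, -1)) = Mul(-20057, Rational(1, 19573852375)) = Rational(-20057, 19573852375)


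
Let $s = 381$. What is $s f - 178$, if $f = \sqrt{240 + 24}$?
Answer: $-178 + 762 \sqrt{66} \approx 6012.5$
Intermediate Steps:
$f = 2 \sqrt{66}$ ($f = \sqrt{264} = 2 \sqrt{66} \approx 16.248$)
$s f - 178 = 381 \cdot 2 \sqrt{66} - 178 = 762 \sqrt{66} - 178 = -178 + 762 \sqrt{66}$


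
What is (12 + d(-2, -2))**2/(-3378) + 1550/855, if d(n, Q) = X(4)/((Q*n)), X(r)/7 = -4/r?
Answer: 5489143/3080736 ≈ 1.7818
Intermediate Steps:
X(r) = -28/r (X(r) = 7*(-4/r) = -28/r)
d(n, Q) = -7/(Q*n) (d(n, Q) = (-28/4)/((Q*n)) = (-28*1/4)*(1/(Q*n)) = -7/(Q*n))
(12 + d(-2, -2))**2/(-3378) + 1550/855 = (12 - 7/(-2*(-2)))**2/(-3378) + 1550/855 = (12 - 7*(-1/2)*(-1/2))**2*(-1/3378) + 1550*(1/855) = (12 - 7/4)**2*(-1/3378) + 310/171 = (41/4)**2*(-1/3378) + 310/171 = (1681/16)*(-1/3378) + 310/171 = -1681/54048 + 310/171 = 5489143/3080736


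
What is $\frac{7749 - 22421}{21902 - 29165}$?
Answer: $\frac{14672}{7263} \approx 2.0201$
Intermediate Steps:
$\frac{7749 - 22421}{21902 - 29165} = - \frac{14672}{-7263} = \left(-14672\right) \left(- \frac{1}{7263}\right) = \frac{14672}{7263}$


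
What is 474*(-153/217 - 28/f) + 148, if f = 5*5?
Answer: -3890174/5425 ≈ -717.08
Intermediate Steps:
f = 25
474*(-153/217 - 28/f) + 148 = 474*(-153/217 - 28/25) + 148 = 474*(-9901/5425) + 148 = -4693074/5425 + 148 = -3890174/5425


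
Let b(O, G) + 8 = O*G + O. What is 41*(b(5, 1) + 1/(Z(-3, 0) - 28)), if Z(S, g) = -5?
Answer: 2665/33 ≈ 80.758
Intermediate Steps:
b(O, G) = -8 + O + G*O (b(O, G) = -8 + (O*G + O) = -8 + (G*O + O) = -8 + (O + G*O) = -8 + O + G*O)
41*(b(5, 1) + 1/(Z(-3, 0) - 28)) = 41*((-8 + 5 + 1*5) + 1/(-5 - 28)) = 41*((-8 + 5 + 5) + 1/(-33)) = 41*(2 - 1/33) = 41*(65/33) = 2665/33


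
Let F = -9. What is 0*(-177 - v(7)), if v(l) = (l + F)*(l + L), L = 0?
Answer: 0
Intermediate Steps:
v(l) = l*(-9 + l) (v(l) = (l - 9)*(l + 0) = (-9 + l)*l = l*(-9 + l))
0*(-177 - v(7)) = 0*(-177 - 7*(-9 + 7)) = 0*(-177 - 7*(-2)) = 0*(-177 - 1*(-14)) = 0*(-177 + 14) = 0*(-163) = 0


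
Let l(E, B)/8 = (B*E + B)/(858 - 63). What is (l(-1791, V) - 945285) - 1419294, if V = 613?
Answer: -377723693/159 ≈ -2.3756e+6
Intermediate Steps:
l(E, B) = 8*B/795 + 8*B*E/795 (l(E, B) = 8*((B*E + B)/(858 - 63)) = 8*((B + B*E)/795) = 8*((B + B*E)*(1/795)) = 8*(B/795 + B*E/795) = 8*B/795 + 8*B*E/795)
(l(-1791, V) - 945285) - 1419294 = ((8/795)*613*(1 - 1791) - 945285) - 1419294 = ((8/795)*613*(-1790) - 945285) - 1419294 = (-1755632/159 - 945285) - 1419294 = -152055947/159 - 1419294 = -377723693/159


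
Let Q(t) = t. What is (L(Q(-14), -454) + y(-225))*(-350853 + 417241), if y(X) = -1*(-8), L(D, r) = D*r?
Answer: 422493232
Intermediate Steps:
y(X) = 8
(L(Q(-14), -454) + y(-225))*(-350853 + 417241) = (-14*(-454) + 8)*(-350853 + 417241) = (6356 + 8)*66388 = 6364*66388 = 422493232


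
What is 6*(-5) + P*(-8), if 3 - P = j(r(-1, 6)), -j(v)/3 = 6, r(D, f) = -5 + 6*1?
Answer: -198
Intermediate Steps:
r(D, f) = 1 (r(D, f) = -5 + 6 = 1)
j(v) = -18 (j(v) = -3*6 = -18)
P = 21 (P = 3 - 1*(-18) = 3 + 18 = 21)
6*(-5) + P*(-8) = 6*(-5) + 21*(-8) = -30 - 168 = -198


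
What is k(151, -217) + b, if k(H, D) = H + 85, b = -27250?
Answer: -27014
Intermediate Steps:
k(H, D) = 85 + H
k(151, -217) + b = (85 + 151) - 27250 = 236 - 27250 = -27014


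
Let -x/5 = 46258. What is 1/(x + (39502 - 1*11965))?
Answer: -1/203753 ≈ -4.9079e-6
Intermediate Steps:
x = -231290 (x = -5*46258 = -231290)
1/(x + (39502 - 1*11965)) = 1/(-231290 + (39502 - 1*11965)) = 1/(-231290 + (39502 - 11965)) = 1/(-231290 + 27537) = 1/(-203753) = -1/203753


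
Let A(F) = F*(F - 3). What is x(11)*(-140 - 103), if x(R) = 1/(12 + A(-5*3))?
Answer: -81/94 ≈ -0.86170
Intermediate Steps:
A(F) = F*(-3 + F)
x(R) = 1/282 (x(R) = 1/(12 + (-5*3)*(-3 - 5*3)) = 1/(12 - 15*(-3 - 15)) = 1/(12 - 15*(-18)) = 1/(12 + 270) = 1/282)
x(11)*(-140 - 103) = (-140 - 103)/282 = (1/282)*(-243) = -81/94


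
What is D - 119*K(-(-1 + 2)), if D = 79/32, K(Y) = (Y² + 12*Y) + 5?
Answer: 22927/32 ≈ 716.47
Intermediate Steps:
K(Y) = 5 + Y² + 12*Y
D = 79/32 (D = 79*(1/32) = 79/32 ≈ 2.4688)
D - 119*K(-(-1 + 2)) = 79/32 - 119*(5 + (-(-1 + 2))² + 12*(-(-1 + 2))) = 79/32 - 119*(5 + (-1*1)² + 12*(-1*1)) = 79/32 - 119*(5 + (-1)² + 12*(-1)) = 79/32 - 119*(5 + 1 - 12) = 79/32 - 119*(-6) = 79/32 + 714 = 22927/32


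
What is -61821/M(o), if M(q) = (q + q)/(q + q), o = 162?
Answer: -61821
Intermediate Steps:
M(q) = 1 (M(q) = (2*q)/((2*q)) = (2*q)*(1/(2*q)) = 1)
-61821/M(o) = -61821/1 = -61821*1 = -61821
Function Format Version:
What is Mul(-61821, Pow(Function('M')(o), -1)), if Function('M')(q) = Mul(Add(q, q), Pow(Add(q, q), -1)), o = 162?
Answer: -61821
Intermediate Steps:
Function('M')(q) = 1 (Function('M')(q) = Mul(Mul(2, q), Pow(Mul(2, q), -1)) = Mul(Mul(2, q), Mul(Rational(1, 2), Pow(q, -1))) = 1)
Mul(-61821, Pow(Function('M')(o), -1)) = Mul(-61821, Pow(1, -1)) = Mul(-61821, 1) = -61821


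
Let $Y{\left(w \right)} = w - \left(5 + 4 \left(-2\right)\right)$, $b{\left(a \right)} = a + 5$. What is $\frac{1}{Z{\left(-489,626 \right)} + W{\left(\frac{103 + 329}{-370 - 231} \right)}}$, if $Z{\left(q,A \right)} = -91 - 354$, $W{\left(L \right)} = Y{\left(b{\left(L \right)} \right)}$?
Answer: $- \frac{601}{263069} \approx -0.0022846$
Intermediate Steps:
$b{\left(a \right)} = 5 + a$
$Y{\left(w \right)} = 3 + w$ ($Y{\left(w \right)} = w - \left(5 - 8\right) = w - -3 = w + 3 = 3 + w$)
$W{\left(L \right)} = 8 + L$ ($W{\left(L \right)} = 3 + \left(5 + L\right) = 8 + L$)
$Z{\left(q,A \right)} = -445$ ($Z{\left(q,A \right)} = -91 - 354 = -445$)
$\frac{1}{Z{\left(-489,626 \right)} + W{\left(\frac{103 + 329}{-370 - 231} \right)}} = \frac{1}{-445 + \left(8 + \frac{103 + 329}{-370 - 231}\right)} = \frac{1}{-445 + \left(8 + \frac{432}{-601}\right)} = \frac{1}{-445 + \left(8 + 432 \left(- \frac{1}{601}\right)\right)} = \frac{1}{-445 + \left(8 - \frac{432}{601}\right)} = \frac{1}{-445 + \frac{4376}{601}} = \frac{1}{- \frac{263069}{601}} = - \frac{601}{263069}$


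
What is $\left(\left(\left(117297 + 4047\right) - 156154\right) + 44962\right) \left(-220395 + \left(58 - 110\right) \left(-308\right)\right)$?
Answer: $-2074855608$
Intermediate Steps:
$\left(\left(\left(117297 + 4047\right) - 156154\right) + 44962\right) \left(-220395 + \left(58 - 110\right) \left(-308\right)\right) = \left(\left(121344 - 156154\right) + 44962\right) \left(-220395 - -16016\right) = \left(-34810 + 44962\right) \left(-220395 + 16016\right) = 10152 \left(-204379\right) = -2074855608$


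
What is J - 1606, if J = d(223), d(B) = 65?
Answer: -1541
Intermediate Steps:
J = 65
J - 1606 = 65 - 1606 = -1541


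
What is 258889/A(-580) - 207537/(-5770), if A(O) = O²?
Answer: 7130923633/194102800 ≈ 36.738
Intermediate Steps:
258889/A(-580) - 207537/(-5770) = 258889/((-580)²) - 207537/(-5770) = 258889/336400 - 207537*(-1/5770) = 258889*(1/336400) + 207537/5770 = 258889/336400 + 207537/5770 = 7130923633/194102800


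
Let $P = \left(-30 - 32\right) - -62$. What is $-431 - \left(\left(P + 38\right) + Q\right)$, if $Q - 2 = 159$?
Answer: $-630$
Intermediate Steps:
$Q = 161$ ($Q = 2 + 159 = 161$)
$P = 0$ ($P = \left(-30 - 32\right) + 62 = -62 + 62 = 0$)
$-431 - \left(\left(P + 38\right) + Q\right) = -431 - \left(\left(0 + 38\right) + 161\right) = -431 - \left(38 + 161\right) = -431 - 199 = -630$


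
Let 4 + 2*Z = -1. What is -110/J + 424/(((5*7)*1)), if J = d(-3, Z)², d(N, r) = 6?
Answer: 5707/630 ≈ 9.0587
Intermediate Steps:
Z = -5/2 (Z = -2 + (½)*(-1) = -2 - ½ = -5/2 ≈ -2.5000)
J = 36 (J = 6² = 36)
-110/J + 424/(((5*7)*1)) = -110/36 + 424/(((5*7)*1)) = -110*1/36 + 424/((35*1)) = -55/18 + 424/35 = 5707/630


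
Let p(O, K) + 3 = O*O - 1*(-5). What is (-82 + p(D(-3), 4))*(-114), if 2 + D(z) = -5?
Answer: 3534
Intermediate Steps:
D(z) = -7 (D(z) = -2 - 5 = -7)
p(O, K) = 2 + O**2 (p(O, K) = -3 + (O*O - 1*(-5)) = -3 + (O**2 + 5) = -3 + (5 + O**2) = 2 + O**2)
(-82 + p(D(-3), 4))*(-114) = (-82 + (2 + (-7)**2))*(-114) = (-82 + (2 + 49))*(-114) = (-82 + 51)*(-114) = -31*(-114) = 3534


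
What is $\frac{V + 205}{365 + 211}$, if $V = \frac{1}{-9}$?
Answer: $\frac{461}{1296} \approx 0.35571$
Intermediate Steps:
$V = - \frac{1}{9} \approx -0.11111$
$\frac{V + 205}{365 + 211} = \frac{- \frac{1}{9} + 205}{365 + 211} = \frac{1844}{9 \cdot 576} = \frac{1844}{9} \cdot \frac{1}{576} = \frac{461}{1296}$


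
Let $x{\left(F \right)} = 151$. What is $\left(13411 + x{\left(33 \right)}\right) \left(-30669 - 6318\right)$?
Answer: $-501617694$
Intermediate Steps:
$\left(13411 + x{\left(33 \right)}\right) \left(-30669 - 6318\right) = \left(13411 + 151\right) \left(-30669 - 6318\right) = 13562 \left(-30669 - 6318\right) = 13562 \left(-36987\right) = -501617694$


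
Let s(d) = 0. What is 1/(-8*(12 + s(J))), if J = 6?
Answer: -1/96 ≈ -0.010417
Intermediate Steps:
1/(-8*(12 + s(J))) = 1/(-8*(12 + 0)) = 1/(-8*12) = 1/(-96) = -1/96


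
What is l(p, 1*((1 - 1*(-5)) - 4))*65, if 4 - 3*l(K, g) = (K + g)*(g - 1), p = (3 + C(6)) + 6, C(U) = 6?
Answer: -845/3 ≈ -281.67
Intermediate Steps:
p = 15 (p = (3 + 6) + 6 = 9 + 6 = 15)
l(K, g) = 4/3 - (-1 + g)*(K + g)/3 (l(K, g) = 4/3 - (K + g)*(g - 1)/3 = 4/3 - (K + g)*(-1 + g)/3 = 4/3 - (-1 + g)*(K + g)/3)
l(p, 1*((1 - 1*(-5)) - 4))*65 = (4/3 - ((1 - 1*(-5)) - 4)**2/3 + (1/3)*15 + (1*((1 - 1*(-5)) - 4))/3 - 1/3*15*1*((1 - 1*(-5)) - 4))*65 = (4/3 - ((1 + 5) - 4)**2/3 + 5 + (1*((1 + 5) - 4))/3 - 1/3*15*1*((1 + 5) - 4))*65 = (4/3 - (6 - 4)**2/3 + 5 + (1*(6 - 4))/3 - 1/3*15*1*(6 - 4))*65 = (4/3 - (1*2)**2/3 + 5 + (1*2)/3 - 1/3*15*1*2)*65 = (4/3 - 1/3*2**2 + 5 + (1/3)*2 - 1/3*15*2)*65 = (4/3 - 1/3*4 + 5 + 2/3 - 10)*65 = (4/3 - 4/3 + 5 + 2/3 - 10)*65 = -13/3*65 = -845/3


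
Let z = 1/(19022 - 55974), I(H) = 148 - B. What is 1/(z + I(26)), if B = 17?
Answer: 36952/4840711 ≈ 0.0076336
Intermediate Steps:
I(H) = 131 (I(H) = 148 - 1*17 = 148 - 17 = 131)
z = -1/36952 (z = 1/(-36952) = -1/36952 ≈ -2.7062e-5)
1/(z + I(26)) = 1/(-1/36952 + 131) = 1/(4840711/36952) = 36952/4840711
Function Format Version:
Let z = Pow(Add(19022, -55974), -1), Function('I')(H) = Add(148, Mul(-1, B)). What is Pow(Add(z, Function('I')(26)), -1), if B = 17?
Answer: Rational(36952, 4840711) ≈ 0.0076336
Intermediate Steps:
Function('I')(H) = 131 (Function('I')(H) = Add(148, Mul(-1, 17)) = Add(148, -17) = 131)
z = Rational(-1, 36952) (z = Pow(-36952, -1) = Rational(-1, 36952) ≈ -2.7062e-5)
Pow(Add(z, Function('I')(26)), -1) = Pow(Add(Rational(-1, 36952), 131), -1) = Pow(Rational(4840711, 36952), -1) = Rational(36952, 4840711)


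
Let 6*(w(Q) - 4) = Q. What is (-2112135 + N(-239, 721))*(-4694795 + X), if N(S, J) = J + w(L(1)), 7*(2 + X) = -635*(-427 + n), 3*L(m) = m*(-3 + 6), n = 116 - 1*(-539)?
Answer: 418165042648781/42 ≈ 9.9563e+12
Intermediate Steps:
n = 655 (n = 116 + 539 = 655)
L(m) = m (L(m) = (m*(-3 + 6))/3 = (m*3)/3 = (3*m)/3 = m)
w(Q) = 4 + Q/6
X = -144794/7 (X = -2 + (-635*(-427 + 655))/7 = -2 + (-635*228)/7 = -2 + (⅐)*(-144780) = -2 - 144780/7 = -144794/7 ≈ -20685.)
N(S, J) = 25/6 + J (N(S, J) = J + (4 + (⅙)*1) = J + (4 + ⅙) = J + 25/6 = 25/6 + J)
(-2112135 + N(-239, 721))*(-4694795 + X) = (-2112135 + (25/6 + 721))*(-4694795 - 144794/7) = (-2112135 + 4351/6)*(-33008359/7) = -12668459/6*(-33008359/7) = 418165042648781/42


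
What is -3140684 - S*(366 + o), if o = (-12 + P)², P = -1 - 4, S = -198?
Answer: -3010994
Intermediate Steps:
P = -5
o = 289 (o = (-12 - 5)² = (-17)² = 289)
-3140684 - S*(366 + o) = -3140684 - (-198)*(366 + 289) = -3140684 - (-198)*655 = -3140684 - 1*(-129690) = -3140684 + 129690 = -3010994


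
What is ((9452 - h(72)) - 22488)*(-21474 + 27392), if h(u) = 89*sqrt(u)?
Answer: -77147048 - 3160212*sqrt(2) ≈ -8.1616e+7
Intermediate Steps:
((9452 - h(72)) - 22488)*(-21474 + 27392) = ((9452 - 89*sqrt(72)) - 22488)*(-21474 + 27392) = ((9452 - 89*6*sqrt(2)) - 22488)*5918 = ((9452 - 534*sqrt(2)) - 22488)*5918 = (-13036 - 534*sqrt(2))*5918 = -77147048 - 3160212*sqrt(2)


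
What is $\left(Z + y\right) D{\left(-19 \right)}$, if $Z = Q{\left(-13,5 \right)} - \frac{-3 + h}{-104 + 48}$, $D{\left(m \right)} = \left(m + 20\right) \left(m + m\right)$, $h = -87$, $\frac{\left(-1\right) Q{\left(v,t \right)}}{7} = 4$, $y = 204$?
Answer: $- \frac{92777}{14} \approx -6626.9$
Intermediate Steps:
$Q{\left(v,t \right)} = -28$ ($Q{\left(v,t \right)} = \left(-7\right) 4 = -28$)
$D{\left(m \right)} = 2 m \left(20 + m\right)$ ($D{\left(m \right)} = \left(20 + m\right) 2 m = 2 m \left(20 + m\right)$)
$Z = - \frac{829}{28}$ ($Z = -28 - \frac{-3 - 87}{-104 + 48} = -28 - - \frac{90}{-56} = -28 - \left(-90\right) \left(- \frac{1}{56}\right) = -28 - \frac{45}{28} = - \frac{829}{28} \approx -29.607$)
$\left(Z + y\right) D{\left(-19 \right)} = \left(- \frac{829}{28} + 204\right) 2 \left(-19\right) \left(20 - 19\right) = \frac{4883 \cdot 2 \left(-19\right) 1}{28} = \frac{4883}{28} \left(-38\right) = - \frac{92777}{14}$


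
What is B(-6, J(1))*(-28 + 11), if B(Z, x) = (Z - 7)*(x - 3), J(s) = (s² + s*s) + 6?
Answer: 1105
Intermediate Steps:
J(s) = 6 + 2*s² (J(s) = (s² + s²) + 6 = 2*s² + 6 = 6 + 2*s²)
B(Z, x) = (-7 + Z)*(-3 + x)
B(-6, J(1))*(-28 + 11) = (21 - 7*(6 + 2*1²) - 3*(-6) - 6*(6 + 2*1²))*(-28 + 11) = (21 - 7*(6 + 2*1) + 18 - 6*(6 + 2*1))*(-17) = (21 - 7*(6 + 2) + 18 - 6*(6 + 2))*(-17) = (21 - 7*8 + 18 - 6*8)*(-17) = (21 - 56 + 18 - 48)*(-17) = -65*(-17) = 1105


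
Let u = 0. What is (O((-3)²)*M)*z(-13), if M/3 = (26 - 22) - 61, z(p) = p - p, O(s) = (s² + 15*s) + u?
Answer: 0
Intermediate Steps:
O(s) = s² + 15*s (O(s) = (s² + 15*s) + 0 = s² + 15*s)
z(p) = 0
M = -171 (M = 3*((26 - 22) - 61) = 3*(4 - 61) = 3*(-57) = -171)
(O((-3)²)*M)*z(-13) = (((-3)²*(15 + (-3)²))*(-171))*0 = ((9*(15 + 9))*(-171))*0 = ((9*24)*(-171))*0 = (216*(-171))*0 = -36936*0 = 0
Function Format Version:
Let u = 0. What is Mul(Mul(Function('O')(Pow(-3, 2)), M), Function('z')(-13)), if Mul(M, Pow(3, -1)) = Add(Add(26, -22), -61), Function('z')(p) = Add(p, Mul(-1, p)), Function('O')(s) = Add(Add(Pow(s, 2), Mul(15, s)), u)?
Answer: 0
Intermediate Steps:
Function('O')(s) = Add(Pow(s, 2), Mul(15, s)) (Function('O')(s) = Add(Add(Pow(s, 2), Mul(15, s)), 0) = Add(Pow(s, 2), Mul(15, s)))
Function('z')(p) = 0
M = -171 (M = Mul(3, Add(Add(26, -22), -61)) = Mul(3, Add(4, -61)) = Mul(3, -57) = -171)
Mul(Mul(Function('O')(Pow(-3, 2)), M), Function('z')(-13)) = Mul(Mul(Mul(Pow(-3, 2), Add(15, Pow(-3, 2))), -171), 0) = Mul(Mul(Mul(9, Add(15, 9)), -171), 0) = Mul(Mul(Mul(9, 24), -171), 0) = Mul(Mul(216, -171), 0) = Mul(-36936, 0) = 0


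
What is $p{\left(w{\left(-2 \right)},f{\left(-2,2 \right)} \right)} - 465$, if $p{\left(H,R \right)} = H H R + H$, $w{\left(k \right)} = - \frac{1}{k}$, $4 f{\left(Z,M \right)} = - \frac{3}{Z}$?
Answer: $- \frac{14861}{32} \approx -464.41$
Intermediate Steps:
$f{\left(Z,M \right)} = - \frac{3}{4 Z}$ ($f{\left(Z,M \right)} = \frac{\left(-3\right) \frac{1}{Z}}{4} = - \frac{3}{4 Z}$)
$p{\left(H,R \right)} = H + R H^{2}$ ($p{\left(H,R \right)} = H^{2} R + H = R H^{2} + H = H + R H^{2}$)
$p{\left(w{\left(-2 \right)},f{\left(-2,2 \right)} \right)} - 465 = - \frac{1}{-2} \left(1 + - \frac{1}{-2} \left(- \frac{3}{4 \left(-2\right)}\right)\right) - 465 = \left(-1\right) \left(- \frac{1}{2}\right) \left(1 + \left(-1\right) \left(- \frac{1}{2}\right) \left(\left(- \frac{3}{4}\right) \left(- \frac{1}{2}\right)\right)\right) - 465 = \frac{1 + \frac{1}{2} \cdot \frac{3}{8}}{2} - 465 = \frac{1 + \frac{3}{16}}{2} - 465 = \frac{1}{2} \cdot \frac{19}{16} - 465 = \frac{19}{32} - 465 = - \frac{14861}{32}$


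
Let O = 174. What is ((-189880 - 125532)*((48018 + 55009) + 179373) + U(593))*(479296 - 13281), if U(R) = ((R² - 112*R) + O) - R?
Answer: -41508917898435790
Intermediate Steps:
U(R) = 174 + R² - 113*R (U(R) = ((R² - 112*R) + 174) - R = (174 + R² - 112*R) - R = 174 + R² - 113*R)
((-189880 - 125532)*((48018 + 55009) + 179373) + U(593))*(479296 - 13281) = ((-189880 - 125532)*((48018 + 55009) + 179373) + (174 + 593² - 113*593))*(479296 - 13281) = (-315412*(103027 + 179373) + (174 + 351649 - 67009))*466015 = (-315412*282400 + 284814)*466015 = (-89072348800 + 284814)*466015 = -89072063986*466015 = -41508917898435790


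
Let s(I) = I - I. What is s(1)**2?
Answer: 0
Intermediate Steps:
s(I) = 0
s(1)**2 = 0**2 = 0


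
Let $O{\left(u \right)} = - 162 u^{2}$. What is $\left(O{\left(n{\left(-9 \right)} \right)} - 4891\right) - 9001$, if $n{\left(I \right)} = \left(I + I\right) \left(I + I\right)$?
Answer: $-17020004$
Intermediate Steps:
$n{\left(I \right)} = 4 I^{2}$ ($n{\left(I \right)} = 2 I 2 I = 4 I^{2}$)
$\left(O{\left(n{\left(-9 \right)} \right)} - 4891\right) - 9001 = \left(- 162 \left(4 \left(-9\right)^{2}\right)^{2} - 4891\right) - 9001 = \left(- 162 \left(4 \cdot 81\right)^{2} - 4891\right) - 9001 = \left(- 162 \cdot 324^{2} - 4891\right) - 9001 = \left(\left(-162\right) 104976 - 4891\right) - 9001 = \left(-17006112 - 4891\right) - 9001 = -17011003 - 9001 = -17020004$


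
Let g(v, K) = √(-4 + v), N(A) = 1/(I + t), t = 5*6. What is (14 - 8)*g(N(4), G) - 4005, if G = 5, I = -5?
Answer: -4005 + 18*I*√11/5 ≈ -4005.0 + 11.94*I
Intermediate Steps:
t = 30
N(A) = 1/25 (N(A) = 1/(-5 + 30) = 1/25)
(14 - 8)*g(N(4), G) - 4005 = (14 - 8)*√(-4 + 1/25) - 4005 = 6*√(-99/25) - 4005 = 6*(3*I*√11/5) - 4005 = 18*I*√11/5 - 4005 = -4005 + 18*I*√11/5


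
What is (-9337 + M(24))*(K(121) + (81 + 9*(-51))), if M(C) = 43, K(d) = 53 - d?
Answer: 4145124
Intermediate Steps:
(-9337 + M(24))*(K(121) + (81 + 9*(-51))) = (-9337 + 43)*((53 - 1*121) + (81 + 9*(-51))) = -9294*((53 - 121) + (81 - 459)) = -9294*(-68 - 378) = -9294*(-446) = 4145124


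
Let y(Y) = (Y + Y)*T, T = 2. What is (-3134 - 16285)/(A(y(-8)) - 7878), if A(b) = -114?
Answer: 6473/2664 ≈ 2.4298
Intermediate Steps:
y(Y) = 4*Y (y(Y) = (Y + Y)*2 = (2*Y)*2 = 4*Y)
(-3134 - 16285)/(A(y(-8)) - 7878) = (-3134 - 16285)/(-114 - 7878) = -19419/(-7992) = -19419*(-1/7992) = 6473/2664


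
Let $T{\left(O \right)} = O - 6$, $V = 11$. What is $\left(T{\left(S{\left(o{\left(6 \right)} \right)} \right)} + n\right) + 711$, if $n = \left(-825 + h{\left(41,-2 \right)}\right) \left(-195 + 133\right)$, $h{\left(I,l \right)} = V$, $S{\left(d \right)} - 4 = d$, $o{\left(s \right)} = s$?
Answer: $51183$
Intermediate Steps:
$S{\left(d \right)} = 4 + d$
$h{\left(I,l \right)} = 11$
$n = 50468$ ($n = \left(-825 + 11\right) \left(-195 + 133\right) = \left(-814\right) \left(-62\right) = 50468$)
$T{\left(O \right)} = -6 + O$ ($T{\left(O \right)} = O - 6 = -6 + O$)
$\left(T{\left(S{\left(o{\left(6 \right)} \right)} \right)} + n\right) + 711 = \left(\left(-6 + \left(4 + 6\right)\right) + 50468\right) + 711 = \left(\left(-6 + 10\right) + 50468\right) + 711 = \left(4 + 50468\right) + 711 = 50472 + 711 = 51183$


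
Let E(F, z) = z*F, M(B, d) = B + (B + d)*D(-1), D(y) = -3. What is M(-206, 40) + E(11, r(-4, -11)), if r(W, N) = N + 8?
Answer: 259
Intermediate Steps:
M(B, d) = -3*d - 2*B (M(B, d) = B + (B + d)*(-3) = B + (-3*B - 3*d) = -3*d - 2*B)
r(W, N) = 8 + N
E(F, z) = F*z
M(-206, 40) + E(11, r(-4, -11)) = (-3*40 - 2*(-206)) + 11*(8 - 11) = (-120 + 412) + 11*(-3) = 292 - 33 = 259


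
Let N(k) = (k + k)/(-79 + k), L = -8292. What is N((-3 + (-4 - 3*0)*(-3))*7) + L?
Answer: -66399/8 ≈ -8299.9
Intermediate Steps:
N(k) = 2*k/(-79 + k) (N(k) = (2*k)/(-79 + k) = 2*k/(-79 + k))
N((-3 + (-4 - 3*0)*(-3))*7) + L = 2*((-3 + (-4 - 3*0)*(-3))*7)/(-79 + (-3 + (-4 - 3*0)*(-3))*7) - 8292 = 2*((-3 + (-4 + 0)*(-3))*7)/(-79 + (-3 + (-4 + 0)*(-3))*7) - 8292 = 2*((-3 - 4*(-3))*7)/(-79 + (-3 - 4*(-3))*7) - 8292 = 2*((-3 + 12)*7)/(-79 + (-3 + 12)*7) - 8292 = 2*(9*7)/(-79 + 9*7) - 8292 = 2*63/(-79 + 63) - 8292 = 2*63/(-16) - 8292 = 2*63*(-1/16) - 8292 = -63/8 - 8292 = -66399/8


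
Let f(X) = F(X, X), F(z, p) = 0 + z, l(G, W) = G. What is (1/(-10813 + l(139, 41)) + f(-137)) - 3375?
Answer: -37487089/10674 ≈ -3512.0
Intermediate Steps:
F(z, p) = z
f(X) = X
(1/(-10813 + l(139, 41)) + f(-137)) - 3375 = (1/(-10813 + 139) - 137) - 3375 = (1/(-10674) - 137) - 3375 = (-1/10674 - 137) - 3375 = -1462339/10674 - 3375 = -37487089/10674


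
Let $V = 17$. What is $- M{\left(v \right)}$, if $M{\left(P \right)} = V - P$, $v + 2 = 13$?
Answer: $-6$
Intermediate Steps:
$v = 11$ ($v = -2 + 13 = 11$)
$M{\left(P \right)} = 17 - P$
$- M{\left(v \right)} = - (17 - 11) = \left(-1\right) 6 = -6$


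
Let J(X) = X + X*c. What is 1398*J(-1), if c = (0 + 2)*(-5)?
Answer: 12582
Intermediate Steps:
c = -10 (c = 2*(-5) = -10)
J(X) = -9*X (J(X) = X + X*(-10) = X - 10*X = -9*X)
1398*J(-1) = 1398*(-9*(-1)) = 1398*9 = 12582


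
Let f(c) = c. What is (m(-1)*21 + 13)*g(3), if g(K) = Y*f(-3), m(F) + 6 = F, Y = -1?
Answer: -402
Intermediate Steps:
m(F) = -6 + F
g(K) = 3 (g(K) = -1*(-3) = 3)
(m(-1)*21 + 13)*g(3) = ((-6 - 1)*21 + 13)*3 = (-7*21 + 13)*3 = (-147 + 13)*3 = -134*3 = -402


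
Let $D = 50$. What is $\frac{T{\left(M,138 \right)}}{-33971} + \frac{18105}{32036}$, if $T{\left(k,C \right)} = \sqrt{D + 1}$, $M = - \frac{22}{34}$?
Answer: $\frac{18105}{32036} - \frac{\sqrt{51}}{33971} \approx 0.56494$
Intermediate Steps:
$M = - \frac{11}{17}$ ($M = \left(-22\right) \frac{1}{34} = - \frac{11}{17} \approx -0.64706$)
$T{\left(k,C \right)} = \sqrt{51}$ ($T{\left(k,C \right)} = \sqrt{50 + 1} = \sqrt{51}$)
$\frac{T{\left(M,138 \right)}}{-33971} + \frac{18105}{32036} = \frac{\sqrt{51}}{-33971} + \frac{18105}{32036} = \sqrt{51} \left(- \frac{1}{33971}\right) + 18105 \cdot \frac{1}{32036} = - \frac{\sqrt{51}}{33971} + \frac{18105}{32036} = \frac{18105}{32036} - \frac{\sqrt{51}}{33971}$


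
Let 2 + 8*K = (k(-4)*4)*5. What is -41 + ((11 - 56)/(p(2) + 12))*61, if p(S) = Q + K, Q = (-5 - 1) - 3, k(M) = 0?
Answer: -11431/11 ≈ -1039.2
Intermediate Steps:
Q = -9 (Q = -6 - 3 = -9)
K = -¼ (K = -¼ + ((0*4)*5)/8 = -¼ + (0*5)/8 = -¼ + (⅛)*0 = -¼ + 0 = -¼ ≈ -0.25000)
p(S) = -37/4 (p(S) = -9 - ¼ = -37/4)
-41 + ((11 - 56)/(p(2) + 12))*61 = -41 + ((11 - 56)/(-37/4 + 12))*61 = -41 - 45/11/4*61 = -41 - 45*4/11*61 = -41 - 180/11*61 = -41 - 10980/11 = -11431/11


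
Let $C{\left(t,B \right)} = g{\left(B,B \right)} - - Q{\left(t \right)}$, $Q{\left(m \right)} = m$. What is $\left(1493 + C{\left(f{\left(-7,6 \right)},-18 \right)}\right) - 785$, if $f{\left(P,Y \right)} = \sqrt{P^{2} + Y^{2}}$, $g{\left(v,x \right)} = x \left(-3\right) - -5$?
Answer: $767 + \sqrt{85} \approx 776.22$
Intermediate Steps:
$g{\left(v,x \right)} = 5 - 3 x$ ($g{\left(v,x \right)} = - 3 x + 5 = 5 - 3 x$)
$C{\left(t,B \right)} = 5 + t - 3 B$ ($C{\left(t,B \right)} = \left(5 - 3 B\right) - - t = \left(5 - 3 B\right) + t = 5 + t - 3 B$)
$\left(1493 + C{\left(f{\left(-7,6 \right)},-18 \right)}\right) - 785 = \left(1493 + \left(5 + \sqrt{\left(-7\right)^{2} + 6^{2}} - -54\right)\right) - 785 = \left(1493 + \left(5 + \sqrt{49 + 36} + 54\right)\right) - 785 = \left(1493 + \left(5 + \sqrt{85} + 54\right)\right) - 785 = \left(1493 + \left(59 + \sqrt{85}\right)\right) - 785 = \left(1552 + \sqrt{85}\right) - 785 = 767 + \sqrt{85}$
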